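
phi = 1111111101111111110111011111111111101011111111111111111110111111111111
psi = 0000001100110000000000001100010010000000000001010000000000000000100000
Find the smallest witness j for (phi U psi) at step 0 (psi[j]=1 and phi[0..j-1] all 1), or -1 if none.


(phi U psi) at 0: need smallest j with psi[j]=1 and phi[i]=1 for all i in [0,j).
Scan from step 0:
  step 0: phi=1, psi=0 -> continue
  step 1: phi=1, psi=0 -> continue
  step 2: phi=1, psi=0 -> continue
  step 3: phi=1, psi=0 -> continue
  step 6: psi=1 and phi held for [0,6) -> witness found
Witness step = 6

6


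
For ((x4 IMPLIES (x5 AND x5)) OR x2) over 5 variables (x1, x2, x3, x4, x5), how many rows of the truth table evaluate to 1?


Formula: ((x4 IMPLIES (x5 AND x5)) OR x2) over 5 vars (32 rows)
Evaluate each row (x1, x2, x3, x4, x5 as bits, MSB first):
  row 0 [00000]: ((0 IMPLIES (0 AND 0)) OR 0) -> 1
  row 1 [00001]: ((0 IMPLIES (1 AND 1)) OR 0) -> 1
  row 2 [00010]: ((1 IMPLIES (0 AND 0)) OR 0) -> 0
  row 3 [00011]: ((1 IMPLIES (1 AND 1)) OR 0) -> 1
  row 4 [00100]: ((0 IMPLIES (0 AND 0)) OR 0) -> 1
  row 5 [00101]: ((0 IMPLIES (1 AND 1)) OR 0) -> 1
  row 6 [00110]: ((1 IMPLIES (0 AND 0)) OR 0) -> 0
  row 7 [00111]: ((1 IMPLIES (1 AND 1)) OR 0) -> 1
  row 8 [01000]: ((0 IMPLIES (0 AND 0)) OR 1) -> 1
  row 9 [01001]: ((0 IMPLIES (1 AND 1)) OR 1) -> 1
  row 10 [01010]: ((1 IMPLIES (0 AND 0)) OR 1) -> 1
  row 11 [01011]: ((1 IMPLIES (1 AND 1)) OR 1) -> 1
  row 12 [01100]: ((0 IMPLIES (0 AND 0)) OR 1) -> 1
  row 13 [01101]: ((0 IMPLIES (1 AND 1)) OR 1) -> 1
  row 14 [01110]: ((1 IMPLIES (0 AND 0)) OR 1) -> 1
  row 15 [01111]: ((1 IMPLIES (1 AND 1)) OR 1) -> 1
  row 16 [10000]: ((0 IMPLIES (0 AND 0)) OR 0) -> 1
  row 17 [10001]: ((0 IMPLIES (1 AND 1)) OR 0) -> 1
  row 18 [10010]: ((1 IMPLIES (0 AND 0)) OR 0) -> 0
  row 19 [10011]: ((1 IMPLIES (1 AND 1)) OR 0) -> 1
  row 20 [10100]: ((0 IMPLIES (0 AND 0)) OR 0) -> 1
  row 21 [10101]: ((0 IMPLIES (1 AND 1)) OR 0) -> 1
  row 22 [10110]: ((1 IMPLIES (0 AND 0)) OR 0) -> 0
  row 23 [10111]: ((1 IMPLIES (1 AND 1)) OR 0) -> 1
  row 24 [11000]: ((0 IMPLIES (0 AND 0)) OR 1) -> 1
  row 25 [11001]: ((0 IMPLIES (1 AND 1)) OR 1) -> 1
  row 26 [11010]: ((1 IMPLIES (0 AND 0)) OR 1) -> 1
  row 27 [11011]: ((1 IMPLIES (1 AND 1)) OR 1) -> 1
  row 28 [11100]: ((0 IMPLIES (0 AND 0)) OR 1) -> 1
  row 29 [11101]: ((0 IMPLIES (1 AND 1)) OR 1) -> 1
  row 30 [11110]: ((1 IMPLIES (0 AND 0)) OR 1) -> 1
  row 31 [11111]: ((1 IMPLIES (1 AND 1)) OR 1) -> 1
Full result column, 8 rows per line (x1,x2 fixed per line; x3,x4,x5 runs 000..111 left to right):
  rows 0-7 [x1,x2=00]: 11011101  (ones: 6)
  rows 8-15 [x1,x2=01]: 11111111  (ones: 8)
  rows 16-23 [x1,x2=10]: 11011101  (ones: 6)
  rows 24-31 [x1,x2=11]: 11111111  (ones: 8)
Count of 1-rows = 6+8+6+8 = 28

28


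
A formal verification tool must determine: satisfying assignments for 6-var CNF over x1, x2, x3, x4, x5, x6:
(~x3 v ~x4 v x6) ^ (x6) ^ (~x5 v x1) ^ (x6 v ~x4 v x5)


CNF with 4 clauses over 6 vars (64 assignments).
An assignment satisfies CNF iff every clause has >=1 true literal.
Check each row (bits = x1,x2,x3,x4,x5,x6; clause T/F shown):
  row 0 [000000]: clauses=TFTT -> 0
  row 1 [000001]: clauses=TTTT -> 1
  row 2 [000010]: clauses=TFFT -> 0
  row 3 [000011]: clauses=TTFT -> 0
  row 4 [000100]: clauses=TFTF -> 0
  (every remaining row is evaluated the same way; all 64 results are listed next)
Full result column, 8 rows per line (x1,x2,x3 fixed per line; x4,x5,x6 runs 000..111 left to right):
  rows 0-7 [x1,x2,x3=000]: 01000100  (ones: 2)
  rows 8-15 [x1,x2,x3=001]: 01000100  (ones: 2)
  rows 16-23 [x1,x2,x3=010]: 01000100  (ones: 2)
  rows 24-31 [x1,x2,x3=011]: 01000100  (ones: 2)
  rows 32-39 [x1,x2,x3=100]: 01010101  (ones: 4)
  rows 40-47 [x1,x2,x3=101]: 01010101  (ones: 4)
  rows 48-55 [x1,x2,x3=110]: 01010101  (ones: 4)
  rows 56-63 [x1,x2,x3=111]: 01010101  (ones: 4)
Satisfying assignments = 2+2+2+2+4+4+4+4 = 24

24


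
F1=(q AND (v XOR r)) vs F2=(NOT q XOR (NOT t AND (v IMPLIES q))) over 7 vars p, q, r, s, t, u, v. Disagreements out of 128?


F1 = (q AND (v XOR r))
F2 = (NOT q XOR (NOT t AND (v IMPLIES q)))
Evaluate both on each of 128 rows (bits = p,q,r,s,t,u,v):
  row 0 [0000000]: F1=0 F2=0 -> 0
  row 1 [0000001]: F1=0 F2=1 (differ) -> 1
  row 2 [0000010]: F1=0 F2=0 -> 0
  row 3 [0000011]: F1=0 F2=1 (differ) -> 1
  row 4 [0000100]: F1=0 F2=1 (differ) -> 1
  (every remaining row is evaluated the same way; all 128 results are listed next)
Full result column, 8 rows per line (p,q,r,s fixed per line; t,u,v runs 000..111 left to right):
  rows 0-7 [p,q,r,s=0000]: 01011111  (ones: 6)
  rows 8-15 [p,q,r,s=0001]: 01011111  (ones: 6)
  rows 16-23 [p,q,r,s=0010]: 01011111  (ones: 6)
  rows 24-31 [p,q,r,s=0011]: 01011111  (ones: 6)
  rows 32-39 [p,q,r,s=0100]: 10100101  (ones: 4)
  rows 40-47 [p,q,r,s=0101]: 10100101  (ones: 4)
  rows 48-55 [p,q,r,s=0110]: 01011010  (ones: 4)
  rows 56-63 [p,q,r,s=0111]: 01011010  (ones: 4)
  rows 64-71 [p,q,r,s=1000]: 01011111  (ones: 6)
  rows 72-79 [p,q,r,s=1001]: 01011111  (ones: 6)
  rows 80-87 [p,q,r,s=1010]: 01011111  (ones: 6)
  rows 88-95 [p,q,r,s=1011]: 01011111  (ones: 6)
  rows 96-103 [p,q,r,s=1100]: 10100101  (ones: 4)
  rows 104-111 [p,q,r,s=1101]: 10100101  (ones: 4)
  rows 112-119 [p,q,r,s=1110]: 01011010  (ones: 4)
  rows 120-127 [p,q,r,s=1111]: 01011010  (ones: 4)
Disagreements = 6+6+6+6+4+4+4+4+6+6+6+6+4+4+4+4 = 80

80


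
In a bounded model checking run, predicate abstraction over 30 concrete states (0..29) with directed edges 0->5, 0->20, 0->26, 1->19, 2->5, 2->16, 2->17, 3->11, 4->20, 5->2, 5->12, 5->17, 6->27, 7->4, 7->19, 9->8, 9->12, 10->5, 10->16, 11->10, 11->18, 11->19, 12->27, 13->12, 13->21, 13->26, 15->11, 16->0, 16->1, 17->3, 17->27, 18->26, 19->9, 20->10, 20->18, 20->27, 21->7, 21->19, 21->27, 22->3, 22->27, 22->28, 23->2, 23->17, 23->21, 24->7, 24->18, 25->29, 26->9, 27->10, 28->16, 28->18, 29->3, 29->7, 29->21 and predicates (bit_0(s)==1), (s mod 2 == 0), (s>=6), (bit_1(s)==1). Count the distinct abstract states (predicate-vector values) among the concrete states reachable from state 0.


BFS from 0:
Concrete reachable: {0, 1, 2, 3, 5, 8, 9, 10, 11, 12, 16, 17, 18, 19, 20, 26, 27}
Abstract via predicates (bit_0(s)==1), (s mod 2 == 0), (s>=6), (bit_1(s)==1):
  (0,1,0,0) <- {0}
  (0,1,0,1) <- {2}
  (0,1,1,0) <- {8, 12, 16, 20}
  (0,1,1,1) <- {10, 18, 26}
  (1,0,0,0) <- {1, 5}
  (1,0,0,1) <- {3}
  (1,0,1,0) <- {9, 17}
  (1,0,1,1) <- {11, 19, 27}
Distinct abstract states = 8

8


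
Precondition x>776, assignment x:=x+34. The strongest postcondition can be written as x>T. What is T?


Formula: sp(P, x:=E) = exists old_x. (x = E[old_x/x]) AND P[old_x/x] (old_x is the value of x before the assignment; eliminate old_x by solving x = E[old_x/x] for old_x)
Step 1: Precondition P: x>776, i.e. old_x > 776
Step 2: Assignment gives x = old_x + 34, so old_x = x - 34
Step 3: Substitute into P: x - 34 > 776
Step 4: Simplify: x > 776+34 = 810

810


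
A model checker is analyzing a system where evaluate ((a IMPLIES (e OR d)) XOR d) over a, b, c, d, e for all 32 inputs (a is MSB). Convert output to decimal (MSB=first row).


Formula: ((a IMPLIES (e OR d)) XOR d) over a, b, c, d, e (32 rows)
Evaluate each row (bits = a,b,c,d,e, MSB first):
  row 0 [00000]: ((0 IMPLIES (0 OR 0)) XOR 0) -> 1
  row 1 [00001]: ((0 IMPLIES (1 OR 0)) XOR 0) -> 1
  row 2 [00010]: ((0 IMPLIES (0 OR 1)) XOR 1) -> 0
  row 3 [00011]: ((0 IMPLIES (1 OR 1)) XOR 1) -> 0
  row 4 [00100]: ((0 IMPLIES (0 OR 0)) XOR 0) -> 1
  row 5 [00101]: ((0 IMPLIES (1 OR 0)) XOR 0) -> 1
  row 6 [00110]: ((0 IMPLIES (0 OR 1)) XOR 1) -> 0
  row 7 [00111]: ((0 IMPLIES (1 OR 1)) XOR 1) -> 0
  row 8 [01000]: ((0 IMPLIES (0 OR 0)) XOR 0) -> 1
  row 9 [01001]: ((0 IMPLIES (1 OR 0)) XOR 0) -> 1
  row 10 [01010]: ((0 IMPLIES (0 OR 1)) XOR 1) -> 0
  row 11 [01011]: ((0 IMPLIES (1 OR 1)) XOR 1) -> 0
  row 12 [01100]: ((0 IMPLIES (0 OR 0)) XOR 0) -> 1
  row 13 [01101]: ((0 IMPLIES (1 OR 0)) XOR 0) -> 1
  row 14 [01110]: ((0 IMPLIES (0 OR 1)) XOR 1) -> 0
  row 15 [01111]: ((0 IMPLIES (1 OR 1)) XOR 1) -> 0
  row 16 [10000]: ((1 IMPLIES (0 OR 0)) XOR 0) -> 0
  row 17 [10001]: ((1 IMPLIES (1 OR 0)) XOR 0) -> 1
  row 18 [10010]: ((1 IMPLIES (0 OR 1)) XOR 1) -> 0
  row 19 [10011]: ((1 IMPLIES (1 OR 1)) XOR 1) -> 0
  row 20 [10100]: ((1 IMPLIES (0 OR 0)) XOR 0) -> 0
  row 21 [10101]: ((1 IMPLIES (1 OR 0)) XOR 0) -> 1
  row 22 [10110]: ((1 IMPLIES (0 OR 1)) XOR 1) -> 0
  row 23 [10111]: ((1 IMPLIES (1 OR 1)) XOR 1) -> 0
  row 24 [11000]: ((1 IMPLIES (0 OR 0)) XOR 0) -> 0
  row 25 [11001]: ((1 IMPLIES (1 OR 0)) XOR 0) -> 1
  row 26 [11010]: ((1 IMPLIES (0 OR 1)) XOR 1) -> 0
  row 27 [11011]: ((1 IMPLIES (1 OR 1)) XOR 1) -> 0
  row 28 [11100]: ((1 IMPLIES (0 OR 0)) XOR 0) -> 0
  row 29 [11101]: ((1 IMPLIES (1 OR 0)) XOR 0) -> 1
  row 30 [11110]: ((1 IMPLIES (0 OR 1)) XOR 1) -> 0
  row 31 [11111]: ((1 IMPLIES (1 OR 1)) XOR 1) -> 0
Full result column, 4 rows per line (a,b,c fixed per line; d,e runs 00..11 left to right):
  rows 0-3 [a,b,c=000]: 1100  = hex C
  rows 4-7 [a,b,c=001]: 1100  = hex C
  rows 8-11 [a,b,c=010]: 1100  = hex C
  rows 12-15 [a,b,c=011]: 1100  = hex C
  rows 16-19 [a,b,c=100]: 0100  = hex 4
  rows 20-23 [a,b,c=101]: 0100  = hex 4
  rows 24-27 [a,b,c=110]: 0100  = hex 4
  rows 28-31 [a,b,c=111]: 0100  = hex 4
Output column (row 0 .. row 31) = 11001100110011000100010001000100
Output column grouped in 4s = 1100 1100 1100 1100 0100 0100 0100 0100 = 0xCCCC4444
Convert to decimal digit by digit (value = value*16 + digit):
  C -> 12
  12*16 + 12 (C) = 204
  204*16 + 12 (C) = 3276
  3276*16 + 12 (C) = 52428
  52428*16 + 4 = 838852
  838852*16 + 4 = 13421636
  13421636*16 + 4 = 214746180
  214746180*16 + 4 = 3435938884
Decimal = 3435938884

3435938884


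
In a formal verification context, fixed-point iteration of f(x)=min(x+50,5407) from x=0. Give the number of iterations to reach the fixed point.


Step 1: x=0, cap=5407, increment=50
Step 2: x grows by 50 each step until capped at 5407; fixed point is x=5407
Step 3: iterations = ceil(5407/50) = 109

109


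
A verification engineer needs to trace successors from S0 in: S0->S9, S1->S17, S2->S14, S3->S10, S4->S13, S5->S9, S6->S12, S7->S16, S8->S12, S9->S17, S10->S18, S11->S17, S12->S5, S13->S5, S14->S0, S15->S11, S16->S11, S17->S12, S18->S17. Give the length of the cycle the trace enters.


Trace from S0 until a state repeats:
  S0 -> S9 -> S17 -> S12 -> S5 -> S9
S9 first seen at step 1, revisited at step 5.
Cycle length = 5 - 1 = 4

4


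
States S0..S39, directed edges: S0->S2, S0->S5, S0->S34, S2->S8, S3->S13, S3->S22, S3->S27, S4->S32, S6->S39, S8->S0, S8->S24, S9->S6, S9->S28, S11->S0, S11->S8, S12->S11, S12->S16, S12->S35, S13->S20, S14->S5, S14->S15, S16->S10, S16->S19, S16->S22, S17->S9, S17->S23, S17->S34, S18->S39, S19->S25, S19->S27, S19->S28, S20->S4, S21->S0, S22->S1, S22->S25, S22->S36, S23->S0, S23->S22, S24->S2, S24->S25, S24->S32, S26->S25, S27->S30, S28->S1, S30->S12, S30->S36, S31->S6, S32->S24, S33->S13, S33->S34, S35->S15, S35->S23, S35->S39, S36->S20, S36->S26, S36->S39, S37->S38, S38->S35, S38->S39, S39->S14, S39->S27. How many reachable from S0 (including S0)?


BFS from S0:
  layer 0: {S0}
  layer 1: {S2, S5, S34}
  layer 2: {S8}
  layer 3: {S24}
  layer 4: {S25, S32}
Reachable set: {S0, S2, S5, S8, S24, S25, S32, S34}
Count = 8

8


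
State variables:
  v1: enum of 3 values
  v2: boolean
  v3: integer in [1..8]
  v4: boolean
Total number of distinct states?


State space = product of domain sizes of all variables.
Domain sizes:
  v1 (enum of 3 values): 3
  v2 (boolean): 2
  v3 (integer in [1..8]): 8
  v4 (boolean): 2
Product = 3 * 2 * 8 * 2 = 96

96


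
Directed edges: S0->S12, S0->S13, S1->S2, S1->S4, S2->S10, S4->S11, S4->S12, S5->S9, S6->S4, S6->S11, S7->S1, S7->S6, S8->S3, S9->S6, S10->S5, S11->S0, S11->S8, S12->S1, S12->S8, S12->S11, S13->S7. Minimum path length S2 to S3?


BFS layer-by-layer from S2:
  dist 0: {S2}
  dist 1: {S10}
  dist 2: {S5}
  dist 3: {S9}
  dist 4: {S6}
  dist 5: {S4, S11}
  dist 6: {S0, S8, S12}
  dist 7: {S1, S3, S13}
  -> S3 reached at distance 7
Shortest path length = 7

7


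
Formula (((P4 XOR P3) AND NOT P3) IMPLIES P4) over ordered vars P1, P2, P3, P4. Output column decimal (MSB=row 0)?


Formula: (((P4 XOR P3) AND NOT P3) IMPLIES P4) over P1, P2, P3, P4 (16 rows)
Evaluate each row (bits = P1,P2,P3,P4, MSB first):
  row 0 [0000]: (((0 XOR 0) AND NOT 0) IMPLIES 0) -> 1
  row 1 [0001]: (((1 XOR 0) AND NOT 0) IMPLIES 1) -> 1
  row 2 [0010]: (((0 XOR 1) AND NOT 1) IMPLIES 0) -> 1
  row 3 [0011]: (((1 XOR 1) AND NOT 1) IMPLIES 1) -> 1
  row 4 [0100]: (((0 XOR 0) AND NOT 0) IMPLIES 0) -> 1
  row 5 [0101]: (((1 XOR 0) AND NOT 0) IMPLIES 1) -> 1
  row 6 [0110]: (((0 XOR 1) AND NOT 1) IMPLIES 0) -> 1
  row 7 [0111]: (((1 XOR 1) AND NOT 1) IMPLIES 1) -> 1
  row 8 [1000]: (((0 XOR 0) AND NOT 0) IMPLIES 0) -> 1
  row 9 [1001]: (((1 XOR 0) AND NOT 0) IMPLIES 1) -> 1
  row 10 [1010]: (((0 XOR 1) AND NOT 1) IMPLIES 0) -> 1
  row 11 [1011]: (((1 XOR 1) AND NOT 1) IMPLIES 1) -> 1
  row 12 [1100]: (((0 XOR 0) AND NOT 0) IMPLIES 0) -> 1
  row 13 [1101]: (((1 XOR 0) AND NOT 0) IMPLIES 1) -> 1
  row 14 [1110]: (((0 XOR 1) AND NOT 1) IMPLIES 0) -> 1
  row 15 [1111]: (((1 XOR 1) AND NOT 1) IMPLIES 1) -> 1
Full result column, 4 rows per line (P1,P2 fixed per line; P3,P4 runs 00..11 left to right):
  rows 0-3 [P1,P2=00]: 1111  = hex F
  rows 4-7 [P1,P2=01]: 1111  = hex F
  rows 8-11 [P1,P2=10]: 1111  = hex F
  rows 12-15 [P1,P2=11]: 1111  = hex F
Output column (row 0 .. row 15) = 1111111111111111
Output column grouped in 4s = 1111 1111 1111 1111 = 0xFFFF
Convert to decimal digit by digit (value = value*16 + digit):
  F -> 15
  15*16 + 15 (F) = 255
  255*16 + 15 (F) = 4095
  4095*16 + 15 (F) = 65535
Decimal = 65535

65535


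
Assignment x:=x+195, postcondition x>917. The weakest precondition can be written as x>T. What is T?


Formula: wp(x:=E, P) = P[E/x] (substitute E for x in postcondition)
Step 1: Postcondition: x>917
Step 2: Substitute x+195 for x: x+195>917
Step 3: Solve for x: x > 917-195 = 722

722


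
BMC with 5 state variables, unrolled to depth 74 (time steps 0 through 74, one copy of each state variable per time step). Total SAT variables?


BMC unrolls to depth k, creating one copy of each state var for steps 0..k.
Step count = 74 + 1 = 75 (steps 0 through 74)
Vars per step = 5
Total = 5 * 75 = 375

375


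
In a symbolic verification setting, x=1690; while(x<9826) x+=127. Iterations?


Step 1: x goes from 1690 toward 9826 by 127; the body runs while x<9826, so iterations = ceil((bound-start)/step)
Step 2: Distance=8136
Step 3: ceil(8136/127)=65

65


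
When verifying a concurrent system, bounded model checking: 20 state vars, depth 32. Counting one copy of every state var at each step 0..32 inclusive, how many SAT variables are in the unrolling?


BMC unrolls to depth k, creating one copy of each state var for steps 0..k.
Step count = 32 + 1 = 33 (steps 0 through 32)
Vars per step = 20
Total = 20 * 33 = 660

660


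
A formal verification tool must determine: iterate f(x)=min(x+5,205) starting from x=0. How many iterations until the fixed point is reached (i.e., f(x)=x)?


Step 1: x=0, cap=205, increment=5
Step 2: x grows by 5 each step until capped at 205; fixed point is x=205
Step 3: iterations = ceil(205/5) = 41

41


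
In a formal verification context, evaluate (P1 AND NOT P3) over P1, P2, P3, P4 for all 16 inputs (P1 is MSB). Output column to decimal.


Formula: (P1 AND NOT P3) over P1, P2, P3, P4 (16 rows)
Evaluate each row (bits = P1,P2,P3,P4, MSB first):
  row 0 [0000]: (0 AND NOT 0) -> 0
  row 1 [0001]: (0 AND NOT 0) -> 0
  row 2 [0010]: (0 AND NOT 1) -> 0
  row 3 [0011]: (0 AND NOT 1) -> 0
  row 4 [0100]: (0 AND NOT 0) -> 0
  row 5 [0101]: (0 AND NOT 0) -> 0
  row 6 [0110]: (0 AND NOT 1) -> 0
  row 7 [0111]: (0 AND NOT 1) -> 0
  row 8 [1000]: (1 AND NOT 0) -> 1
  row 9 [1001]: (1 AND NOT 0) -> 1
  row 10 [1010]: (1 AND NOT 1) -> 0
  row 11 [1011]: (1 AND NOT 1) -> 0
  row 12 [1100]: (1 AND NOT 0) -> 1
  row 13 [1101]: (1 AND NOT 0) -> 1
  row 14 [1110]: (1 AND NOT 1) -> 0
  row 15 [1111]: (1 AND NOT 1) -> 0
Full result column, 4 rows per line (P1,P2 fixed per line; P3,P4 runs 00..11 left to right):
  rows 0-3 [P1,P2=00]: 0000  = hex 0
  rows 4-7 [P1,P2=01]: 0000  = hex 0
  rows 8-11 [P1,P2=10]: 1100  = hex C
  rows 12-15 [P1,P2=11]: 1100  = hex C
Output column (row 0 .. row 15) = 0000000011001100
Output column grouped in 4s = 0000 0000 1100 1100 = 0x00CC
Convert to decimal digit by digit (value = value*16 + digit):
  0 -> 0
  0*16 + 0 = 0
  0*16 + 12 (C) = 12
  12*16 + 12 (C) = 204
Decimal = 204

204


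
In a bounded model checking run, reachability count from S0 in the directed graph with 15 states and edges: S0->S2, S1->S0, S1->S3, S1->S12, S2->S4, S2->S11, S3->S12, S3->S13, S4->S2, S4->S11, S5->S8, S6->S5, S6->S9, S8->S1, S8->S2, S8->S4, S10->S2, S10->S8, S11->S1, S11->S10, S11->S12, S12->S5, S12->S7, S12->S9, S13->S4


BFS from S0:
  layer 0: {S0}
  layer 1: {S2}
  layer 2: {S4, S11}
  layer 3: {S1, S10, S12}
  layer 4: {S3, S5, S7, S8, S9}
  layer 5: {S13}
Reachable set: {S0, S1, S2, S3, S4, S5, S7, S8, S9, S10, S11, S12, S13}
Count = 13

13


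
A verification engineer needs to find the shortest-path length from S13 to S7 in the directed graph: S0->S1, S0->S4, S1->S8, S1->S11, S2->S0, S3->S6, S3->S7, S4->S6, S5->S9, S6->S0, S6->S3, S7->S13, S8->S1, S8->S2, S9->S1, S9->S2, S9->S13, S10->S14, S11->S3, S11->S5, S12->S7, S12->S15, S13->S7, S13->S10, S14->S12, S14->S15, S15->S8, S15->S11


BFS layer-by-layer from S13:
  dist 0: {S13}
  dist 1: {S7, S10}
  -> S7 reached at distance 1
Shortest path length = 1

1


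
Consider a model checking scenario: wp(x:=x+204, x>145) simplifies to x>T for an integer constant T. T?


Formula: wp(x:=E, P) = P[E/x] (substitute E for x in postcondition)
Step 1: Postcondition: x>145
Step 2: Substitute x+204 for x: x+204>145
Step 3: Solve for x: x > 145-204 = -59

-59


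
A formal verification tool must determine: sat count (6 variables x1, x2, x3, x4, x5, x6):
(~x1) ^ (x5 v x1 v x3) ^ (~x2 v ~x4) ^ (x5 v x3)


CNF with 4 clauses over 6 vars (64 assignments).
An assignment satisfies CNF iff every clause has >=1 true literal.
Check each row (bits = x1,x2,x3,x4,x5,x6; clause T/F shown):
  row 0 [000000]: clauses=TFTF -> 0
  row 1 [000001]: clauses=TFTF -> 0
  row 2 [000010]: clauses=TTTT -> 1
  row 3 [000011]: clauses=TTTT -> 1
  row 4 [000100]: clauses=TFTF -> 0
  (every remaining row is evaluated the same way; all 64 results are listed next)
Full result column, 8 rows per line (x1,x2,x3 fixed per line; x4,x5,x6 runs 000..111 left to right):
  rows 0-7 [x1,x2,x3=000]: 00110011  (ones: 4)
  rows 8-15 [x1,x2,x3=001]: 11111111  (ones: 8)
  rows 16-23 [x1,x2,x3=010]: 00110000  (ones: 2)
  rows 24-31 [x1,x2,x3=011]: 11110000  (ones: 4)
  rows 32-39 [x1,x2,x3=100]: 00000000  (ones: 0)
  rows 40-47 [x1,x2,x3=101]: 00000000  (ones: 0)
  rows 48-55 [x1,x2,x3=110]: 00000000  (ones: 0)
  rows 56-63 [x1,x2,x3=111]: 00000000  (ones: 0)
Satisfying assignments = 4+8+2+4+0+0+0+0 = 18

18


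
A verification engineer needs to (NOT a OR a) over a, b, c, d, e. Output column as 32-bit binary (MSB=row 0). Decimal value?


Formula: (NOT a OR a) over a, b, c, d, e (32 rows)
Evaluate each row (bits = a,b,c,d,e, MSB first):
  row 0 [00000]: (NOT 0 OR 0) -> 1
  row 1 [00001]: (NOT 0 OR 0) -> 1
  row 2 [00010]: (NOT 0 OR 0) -> 1
  row 3 [00011]: (NOT 0 OR 0) -> 1
  row 4 [00100]: (NOT 0 OR 0) -> 1
  row 5 [00101]: (NOT 0 OR 0) -> 1
  row 6 [00110]: (NOT 0 OR 0) -> 1
  row 7 [00111]: (NOT 0 OR 0) -> 1
  row 8 [01000]: (NOT 0 OR 0) -> 1
  row 9 [01001]: (NOT 0 OR 0) -> 1
  row 10 [01010]: (NOT 0 OR 0) -> 1
  row 11 [01011]: (NOT 0 OR 0) -> 1
  row 12 [01100]: (NOT 0 OR 0) -> 1
  row 13 [01101]: (NOT 0 OR 0) -> 1
  row 14 [01110]: (NOT 0 OR 0) -> 1
  row 15 [01111]: (NOT 0 OR 0) -> 1
  row 16 [10000]: (NOT 1 OR 1) -> 1
  row 17 [10001]: (NOT 1 OR 1) -> 1
  row 18 [10010]: (NOT 1 OR 1) -> 1
  row 19 [10011]: (NOT 1 OR 1) -> 1
  row 20 [10100]: (NOT 1 OR 1) -> 1
  row 21 [10101]: (NOT 1 OR 1) -> 1
  row 22 [10110]: (NOT 1 OR 1) -> 1
  row 23 [10111]: (NOT 1 OR 1) -> 1
  row 24 [11000]: (NOT 1 OR 1) -> 1
  row 25 [11001]: (NOT 1 OR 1) -> 1
  row 26 [11010]: (NOT 1 OR 1) -> 1
  row 27 [11011]: (NOT 1 OR 1) -> 1
  row 28 [11100]: (NOT 1 OR 1) -> 1
  row 29 [11101]: (NOT 1 OR 1) -> 1
  row 30 [11110]: (NOT 1 OR 1) -> 1
  row 31 [11111]: (NOT 1 OR 1) -> 1
Full result column, 4 rows per line (a,b,c fixed per line; d,e runs 00..11 left to right):
  rows 0-3 [a,b,c=000]: 1111  = hex F
  rows 4-7 [a,b,c=001]: 1111  = hex F
  rows 8-11 [a,b,c=010]: 1111  = hex F
  rows 12-15 [a,b,c=011]: 1111  = hex F
  rows 16-19 [a,b,c=100]: 1111  = hex F
  rows 20-23 [a,b,c=101]: 1111  = hex F
  rows 24-27 [a,b,c=110]: 1111  = hex F
  rows 28-31 [a,b,c=111]: 1111  = hex F
Output column (row 0 .. row 31) = 11111111111111111111111111111111
Output column grouped in 4s = 1111 1111 1111 1111 1111 1111 1111 1111 = 0xFFFFFFFF
Convert to decimal digit by digit (value = value*16 + digit):
  F -> 15
  15*16 + 15 (F) = 255
  255*16 + 15 (F) = 4095
  4095*16 + 15 (F) = 65535
  65535*16 + 15 (F) = 1048575
  1048575*16 + 15 (F) = 16777215
  16777215*16 + 15 (F) = 268435455
  268435455*16 + 15 (F) = 4294967295
Decimal = 4294967295

4294967295


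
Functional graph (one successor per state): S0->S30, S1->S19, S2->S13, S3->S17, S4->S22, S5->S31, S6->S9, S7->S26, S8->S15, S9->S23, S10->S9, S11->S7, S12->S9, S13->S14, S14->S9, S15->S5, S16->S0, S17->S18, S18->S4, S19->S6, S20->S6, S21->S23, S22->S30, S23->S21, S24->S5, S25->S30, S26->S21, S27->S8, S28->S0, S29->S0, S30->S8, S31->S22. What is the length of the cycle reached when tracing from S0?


Trace from S0 until a state repeats:
  S0 -> S30 -> S8 -> S15 -> S5 -> S31 -> S22 -> S30
S30 first seen at step 1, revisited at step 7.
Cycle length = 7 - 1 = 6

6


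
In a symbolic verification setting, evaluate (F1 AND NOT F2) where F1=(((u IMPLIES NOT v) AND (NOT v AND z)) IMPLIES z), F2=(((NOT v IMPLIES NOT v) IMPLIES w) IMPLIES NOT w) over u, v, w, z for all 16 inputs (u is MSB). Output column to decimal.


F1 = (((u IMPLIES NOT v) AND (NOT v AND z)) IMPLIES z)
F2 = (((NOT v IMPLIES NOT v) IMPLIES w) IMPLIES NOT w)
Counterexample to F1=>F2 is where F1=1 and F2=0.
Evaluate each row (bits = u,v,w,z, MSB first):
  row 0 [0000]: F1=1 F2=1 -> F1&~F2 -> 0
  row 1 [0001]: F1=1 F2=1 -> F1&~F2 -> 0
  row 2 [0010]: F1=1 F2=0 -> F1&~F2 -> 1
  row 3 [0011]: F1=1 F2=0 -> F1&~F2 -> 1
  row 4 [0100]: F1=1 F2=1 -> F1&~F2 -> 0
  row 5 [0101]: F1=1 F2=1 -> F1&~F2 -> 0
  row 6 [0110]: F1=1 F2=0 -> F1&~F2 -> 1
  row 7 [0111]: F1=1 F2=0 -> F1&~F2 -> 1
  row 8 [1000]: F1=1 F2=1 -> F1&~F2 -> 0
  row 9 [1001]: F1=1 F2=1 -> F1&~F2 -> 0
  row 10 [1010]: F1=1 F2=0 -> F1&~F2 -> 1
  row 11 [1011]: F1=1 F2=0 -> F1&~F2 -> 1
  row 12 [1100]: F1=1 F2=1 -> F1&~F2 -> 0
  row 13 [1101]: F1=1 F2=1 -> F1&~F2 -> 0
  row 14 [1110]: F1=1 F2=0 -> F1&~F2 -> 1
  row 15 [1111]: F1=1 F2=0 -> F1&~F2 -> 1
Full result column, 4 rows per line (u,v fixed per line; w,z runs 00..11 left to right):
  rows 0-3 [u,v=00]: 0011  = hex 3
  rows 4-7 [u,v=01]: 0011  = hex 3
  rows 8-11 [u,v=10]: 0011  = hex 3
  rows 12-15 [u,v=11]: 0011  = hex 3
Counterexample vector (row 0 .. row 15) = 0011001100110011
Output column grouped in 4s = 0011 0011 0011 0011 = 0x3333
Convert to decimal digit by digit (value = value*16 + digit):
  3 -> 3
  3*16 + 3 = 51
  51*16 + 3 = 819
  819*16 + 3 = 13107
Decimal = 13107

13107


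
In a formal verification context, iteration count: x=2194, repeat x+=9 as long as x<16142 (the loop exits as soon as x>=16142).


Step 1: x goes from 2194 toward 16142 by 9; the body runs while x<16142, so iterations = ceil((bound-start)/step)
Step 2: Distance=13948
Step 3: ceil(13948/9)=1550

1550


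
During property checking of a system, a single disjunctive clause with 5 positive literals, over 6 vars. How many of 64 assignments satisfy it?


Step 1: Total=2^6=64
Step 2: Unsat when all 5 false: 2^1=2
Step 3: Sat=64-2=62

62


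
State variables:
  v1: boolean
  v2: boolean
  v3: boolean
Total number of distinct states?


State space = product of domain sizes of all variables.
Domain sizes:
  v1 (boolean): 2
  v2 (boolean): 2
  v3 (boolean): 2
Product = 2 * 2 * 2 = 8

8


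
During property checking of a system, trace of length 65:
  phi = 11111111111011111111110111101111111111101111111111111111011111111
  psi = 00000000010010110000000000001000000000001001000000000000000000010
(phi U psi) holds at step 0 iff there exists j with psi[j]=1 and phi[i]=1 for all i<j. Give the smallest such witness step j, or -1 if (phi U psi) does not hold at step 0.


(phi U psi) at 0: need smallest j with psi[j]=1 and phi[i]=1 for all i in [0,j).
Scan from step 0:
  step 0: phi=1, psi=0 -> continue
  step 1: phi=1, psi=0 -> continue
  step 2: phi=1, psi=0 -> continue
  step 3: phi=1, psi=0 -> continue
  step 9: psi=1 and phi held for [0,9) -> witness found
Witness step = 9

9


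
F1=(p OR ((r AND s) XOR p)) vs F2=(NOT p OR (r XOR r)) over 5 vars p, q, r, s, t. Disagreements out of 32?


F1 = (p OR ((r AND s) XOR p))
F2 = (NOT p OR (r XOR r))
Evaluate both on each of 32 rows (bits = p,q,r,s,t):
  row 0 [00000]: F1=0 F2=1 (differ) -> 1
  row 1 [00001]: F1=0 F2=1 (differ) -> 1
  row 2 [00010]: F1=0 F2=1 (differ) -> 1
  row 3 [00011]: F1=0 F2=1 (differ) -> 1
  row 4 [00100]: F1=0 F2=1 (differ) -> 1
  row 5 [00101]: F1=0 F2=1 (differ) -> 1
  row 6 [00110]: F1=1 F2=1 -> 0
  row 7 [00111]: F1=1 F2=1 -> 0
  row 8 [01000]: F1=0 F2=1 (differ) -> 1
  row 9 [01001]: F1=0 F2=1 (differ) -> 1
  row 10 [01010]: F1=0 F2=1 (differ) -> 1
  row 11 [01011]: F1=0 F2=1 (differ) -> 1
  row 12 [01100]: F1=0 F2=1 (differ) -> 1
  row 13 [01101]: F1=0 F2=1 (differ) -> 1
  row 14 [01110]: F1=1 F2=1 -> 0
  row 15 [01111]: F1=1 F2=1 -> 0
  row 16 [10000]: F1=1 F2=0 (differ) -> 1
  row 17 [10001]: F1=1 F2=0 (differ) -> 1
  row 18 [10010]: F1=1 F2=0 (differ) -> 1
  row 19 [10011]: F1=1 F2=0 (differ) -> 1
  row 20 [10100]: F1=1 F2=0 (differ) -> 1
  row 21 [10101]: F1=1 F2=0 (differ) -> 1
  row 22 [10110]: F1=1 F2=0 (differ) -> 1
  row 23 [10111]: F1=1 F2=0 (differ) -> 1
  row 24 [11000]: F1=1 F2=0 (differ) -> 1
  row 25 [11001]: F1=1 F2=0 (differ) -> 1
  row 26 [11010]: F1=1 F2=0 (differ) -> 1
  row 27 [11011]: F1=1 F2=0 (differ) -> 1
  row 28 [11100]: F1=1 F2=0 (differ) -> 1
  row 29 [11101]: F1=1 F2=0 (differ) -> 1
  row 30 [11110]: F1=1 F2=0 (differ) -> 1
  row 31 [11111]: F1=1 F2=0 (differ) -> 1
Full result column, 8 rows per line (p,q fixed per line; r,s,t runs 000..111 left to right):
  rows 0-7 [p,q=00]: 11111100  (ones: 6)
  rows 8-15 [p,q=01]: 11111100  (ones: 6)
  rows 16-23 [p,q=10]: 11111111  (ones: 8)
  rows 24-31 [p,q=11]: 11111111  (ones: 8)
Disagreements = 6+6+8+8 = 28

28


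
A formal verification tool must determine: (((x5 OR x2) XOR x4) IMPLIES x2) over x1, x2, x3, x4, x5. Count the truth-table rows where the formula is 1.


Formula: (((x5 OR x2) XOR x4) IMPLIES x2) over 5 vars (32 rows)
Evaluate each row (x1, x2, x3, x4, x5 as bits, MSB first):
  row 0 [00000]: (((0 OR 0) XOR 0) IMPLIES 0) -> 1
  row 1 [00001]: (((1 OR 0) XOR 0) IMPLIES 0) -> 0
  row 2 [00010]: (((0 OR 0) XOR 1) IMPLIES 0) -> 0
  row 3 [00011]: (((1 OR 0) XOR 1) IMPLIES 0) -> 1
  row 4 [00100]: (((0 OR 0) XOR 0) IMPLIES 0) -> 1
  row 5 [00101]: (((1 OR 0) XOR 0) IMPLIES 0) -> 0
  row 6 [00110]: (((0 OR 0) XOR 1) IMPLIES 0) -> 0
  row 7 [00111]: (((1 OR 0) XOR 1) IMPLIES 0) -> 1
  row 8 [01000]: (((0 OR 1) XOR 0) IMPLIES 1) -> 1
  row 9 [01001]: (((1 OR 1) XOR 0) IMPLIES 1) -> 1
  row 10 [01010]: (((0 OR 1) XOR 1) IMPLIES 1) -> 1
  row 11 [01011]: (((1 OR 1) XOR 1) IMPLIES 1) -> 1
  row 12 [01100]: (((0 OR 1) XOR 0) IMPLIES 1) -> 1
  row 13 [01101]: (((1 OR 1) XOR 0) IMPLIES 1) -> 1
  row 14 [01110]: (((0 OR 1) XOR 1) IMPLIES 1) -> 1
  row 15 [01111]: (((1 OR 1) XOR 1) IMPLIES 1) -> 1
  row 16 [10000]: (((0 OR 0) XOR 0) IMPLIES 0) -> 1
  row 17 [10001]: (((1 OR 0) XOR 0) IMPLIES 0) -> 0
  row 18 [10010]: (((0 OR 0) XOR 1) IMPLIES 0) -> 0
  row 19 [10011]: (((1 OR 0) XOR 1) IMPLIES 0) -> 1
  row 20 [10100]: (((0 OR 0) XOR 0) IMPLIES 0) -> 1
  row 21 [10101]: (((1 OR 0) XOR 0) IMPLIES 0) -> 0
  row 22 [10110]: (((0 OR 0) XOR 1) IMPLIES 0) -> 0
  row 23 [10111]: (((1 OR 0) XOR 1) IMPLIES 0) -> 1
  row 24 [11000]: (((0 OR 1) XOR 0) IMPLIES 1) -> 1
  row 25 [11001]: (((1 OR 1) XOR 0) IMPLIES 1) -> 1
  row 26 [11010]: (((0 OR 1) XOR 1) IMPLIES 1) -> 1
  row 27 [11011]: (((1 OR 1) XOR 1) IMPLIES 1) -> 1
  row 28 [11100]: (((0 OR 1) XOR 0) IMPLIES 1) -> 1
  row 29 [11101]: (((1 OR 1) XOR 0) IMPLIES 1) -> 1
  row 30 [11110]: (((0 OR 1) XOR 1) IMPLIES 1) -> 1
  row 31 [11111]: (((1 OR 1) XOR 1) IMPLIES 1) -> 1
Full result column, 8 rows per line (x1,x2 fixed per line; x3,x4,x5 runs 000..111 left to right):
  rows 0-7 [x1,x2=00]: 10011001  (ones: 4)
  rows 8-15 [x1,x2=01]: 11111111  (ones: 8)
  rows 16-23 [x1,x2=10]: 10011001  (ones: 4)
  rows 24-31 [x1,x2=11]: 11111111  (ones: 8)
Count of 1-rows = 4+8+4+8 = 24

24


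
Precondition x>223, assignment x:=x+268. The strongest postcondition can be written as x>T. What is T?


Formula: sp(P, x:=E) = exists old_x. (x = E[old_x/x]) AND P[old_x/x] (old_x is the value of x before the assignment; eliminate old_x by solving x = E[old_x/x] for old_x)
Step 1: Precondition P: x>223, i.e. old_x > 223
Step 2: Assignment gives x = old_x + 268, so old_x = x - 268
Step 3: Substitute into P: x - 268 > 223
Step 4: Simplify: x > 223+268 = 491

491


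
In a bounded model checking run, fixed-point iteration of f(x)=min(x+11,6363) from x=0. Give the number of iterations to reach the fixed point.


Step 1: x=0, cap=6363, increment=11
Step 2: x grows by 11 each step until capped at 6363; fixed point is x=6363
Step 3: iterations = ceil(6363/11) = 579

579


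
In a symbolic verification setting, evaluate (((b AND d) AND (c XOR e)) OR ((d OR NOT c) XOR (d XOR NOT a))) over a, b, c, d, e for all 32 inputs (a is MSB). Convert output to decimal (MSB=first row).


Formula: (((b AND d) AND (c XOR e)) OR ((d OR NOT c) XOR (d XOR NOT a))) over a, b, c, d, e (32 rows)
Evaluate each row (bits = a,b,c,d,e, MSB first):
  row 0 [00000]: (((0 AND 0) AND (0 XOR 0)) OR ((0 OR NOT 0) XOR (0 XOR NOT 0))) -> 0
  row 1 [00001]: (((0 AND 0) AND (0 XOR 1)) OR ((0 OR NOT 0) XOR (0 XOR NOT 0))) -> 0
  row 2 [00010]: (((0 AND 1) AND (0 XOR 0)) OR ((1 OR NOT 0) XOR (1 XOR NOT 0))) -> 1
  row 3 [00011]: (((0 AND 1) AND (0 XOR 1)) OR ((1 OR NOT 0) XOR (1 XOR NOT 0))) -> 1
  row 4 [00100]: (((0 AND 0) AND (1 XOR 0)) OR ((0 OR NOT 1) XOR (0 XOR NOT 0))) -> 1
  row 5 [00101]: (((0 AND 0) AND (1 XOR 1)) OR ((0 OR NOT 1) XOR (0 XOR NOT 0))) -> 1
  row 6 [00110]: (((0 AND 1) AND (1 XOR 0)) OR ((1 OR NOT 1) XOR (1 XOR NOT 0))) -> 1
  row 7 [00111]: (((0 AND 1) AND (1 XOR 1)) OR ((1 OR NOT 1) XOR (1 XOR NOT 0))) -> 1
  row 8 [01000]: (((1 AND 0) AND (0 XOR 0)) OR ((0 OR NOT 0) XOR (0 XOR NOT 0))) -> 0
  row 9 [01001]: (((1 AND 0) AND (0 XOR 1)) OR ((0 OR NOT 0) XOR (0 XOR NOT 0))) -> 0
  row 10 [01010]: (((1 AND 1) AND (0 XOR 0)) OR ((1 OR NOT 0) XOR (1 XOR NOT 0))) -> 1
  row 11 [01011]: (((1 AND 1) AND (0 XOR 1)) OR ((1 OR NOT 0) XOR (1 XOR NOT 0))) -> 1
  row 12 [01100]: (((1 AND 0) AND (1 XOR 0)) OR ((0 OR NOT 1) XOR (0 XOR NOT 0))) -> 1
  row 13 [01101]: (((1 AND 0) AND (1 XOR 1)) OR ((0 OR NOT 1) XOR (0 XOR NOT 0))) -> 1
  row 14 [01110]: (((1 AND 1) AND (1 XOR 0)) OR ((1 OR NOT 1) XOR (1 XOR NOT 0))) -> 1
  row 15 [01111]: (((1 AND 1) AND (1 XOR 1)) OR ((1 OR NOT 1) XOR (1 XOR NOT 0))) -> 1
  row 16 [10000]: (((0 AND 0) AND (0 XOR 0)) OR ((0 OR NOT 0) XOR (0 XOR NOT 1))) -> 1
  row 17 [10001]: (((0 AND 0) AND (0 XOR 1)) OR ((0 OR NOT 0) XOR (0 XOR NOT 1))) -> 1
  row 18 [10010]: (((0 AND 1) AND (0 XOR 0)) OR ((1 OR NOT 0) XOR (1 XOR NOT 1))) -> 0
  row 19 [10011]: (((0 AND 1) AND (0 XOR 1)) OR ((1 OR NOT 0) XOR (1 XOR NOT 1))) -> 0
  row 20 [10100]: (((0 AND 0) AND (1 XOR 0)) OR ((0 OR NOT 1) XOR (0 XOR NOT 1))) -> 0
  row 21 [10101]: (((0 AND 0) AND (1 XOR 1)) OR ((0 OR NOT 1) XOR (0 XOR NOT 1))) -> 0
  row 22 [10110]: (((0 AND 1) AND (1 XOR 0)) OR ((1 OR NOT 1) XOR (1 XOR NOT 1))) -> 0
  row 23 [10111]: (((0 AND 1) AND (1 XOR 1)) OR ((1 OR NOT 1) XOR (1 XOR NOT 1))) -> 0
  row 24 [11000]: (((1 AND 0) AND (0 XOR 0)) OR ((0 OR NOT 0) XOR (0 XOR NOT 1))) -> 1
  row 25 [11001]: (((1 AND 0) AND (0 XOR 1)) OR ((0 OR NOT 0) XOR (0 XOR NOT 1))) -> 1
  row 26 [11010]: (((1 AND 1) AND (0 XOR 0)) OR ((1 OR NOT 0) XOR (1 XOR NOT 1))) -> 0
  row 27 [11011]: (((1 AND 1) AND (0 XOR 1)) OR ((1 OR NOT 0) XOR (1 XOR NOT 1))) -> 1
  row 28 [11100]: (((1 AND 0) AND (1 XOR 0)) OR ((0 OR NOT 1) XOR (0 XOR NOT 1))) -> 0
  row 29 [11101]: (((1 AND 0) AND (1 XOR 1)) OR ((0 OR NOT 1) XOR (0 XOR NOT 1))) -> 0
  row 30 [11110]: (((1 AND 1) AND (1 XOR 0)) OR ((1 OR NOT 1) XOR (1 XOR NOT 1))) -> 1
  row 31 [11111]: (((1 AND 1) AND (1 XOR 1)) OR ((1 OR NOT 1) XOR (1 XOR NOT 1))) -> 0
Full result column, 4 rows per line (a,b,c fixed per line; d,e runs 00..11 left to right):
  rows 0-3 [a,b,c=000]: 0011  = hex 3
  rows 4-7 [a,b,c=001]: 1111  = hex F
  rows 8-11 [a,b,c=010]: 0011  = hex 3
  rows 12-15 [a,b,c=011]: 1111  = hex F
  rows 16-19 [a,b,c=100]: 1100  = hex C
  rows 20-23 [a,b,c=101]: 0000  = hex 0
  rows 24-27 [a,b,c=110]: 1101  = hex D
  rows 28-31 [a,b,c=111]: 0010  = hex 2
Output column (row 0 .. row 31) = 00111111001111111100000011010010
Output column grouped in 4s = 0011 1111 0011 1111 1100 0000 1101 0010 = 0x3F3FC0D2
Convert to decimal digit by digit (value = value*16 + digit):
  3 -> 3
  3*16 + 15 (F) = 63
  63*16 + 3 = 1011
  1011*16 + 15 (F) = 16191
  16191*16 + 12 (C) = 259068
  259068*16 + 0 = 4145088
  4145088*16 + 13 (D) = 66321421
  66321421*16 + 2 = 1061142738
Decimal = 1061142738

1061142738


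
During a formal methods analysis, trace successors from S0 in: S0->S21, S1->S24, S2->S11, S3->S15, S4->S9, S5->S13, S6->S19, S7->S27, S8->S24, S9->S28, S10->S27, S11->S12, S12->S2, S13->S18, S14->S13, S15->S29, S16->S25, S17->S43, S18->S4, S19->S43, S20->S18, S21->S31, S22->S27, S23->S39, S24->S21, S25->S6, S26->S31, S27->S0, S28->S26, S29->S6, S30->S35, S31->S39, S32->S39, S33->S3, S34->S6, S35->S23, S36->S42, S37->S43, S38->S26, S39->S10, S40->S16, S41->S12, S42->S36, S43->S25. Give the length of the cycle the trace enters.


Trace from S0 until a state repeats:
  S0 -> S21 -> S31 -> S39 -> S10 -> S27 -> S0
S0 first seen at step 0, revisited at step 6.
Cycle length = 6 - 0 = 6

6


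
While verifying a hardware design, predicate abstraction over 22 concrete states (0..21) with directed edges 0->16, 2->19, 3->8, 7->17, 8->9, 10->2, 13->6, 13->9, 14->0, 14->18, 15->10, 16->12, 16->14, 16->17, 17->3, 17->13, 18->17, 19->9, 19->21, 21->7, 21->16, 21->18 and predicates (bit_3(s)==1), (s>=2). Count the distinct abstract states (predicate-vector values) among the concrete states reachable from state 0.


BFS from 0:
Concrete reachable: {0, 3, 6, 8, 9, 12, 13, 14, 16, 17, 18}
Abstract via predicates (bit_3(s)==1), (s>=2):
  (0,0) <- {0}
  (0,1) <- {3, 6, 16, 17, 18}
  (1,1) <- {8, 9, 12, 13, 14}
Distinct abstract states = 3

3


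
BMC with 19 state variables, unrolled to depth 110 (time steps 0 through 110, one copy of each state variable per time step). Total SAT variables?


BMC unrolls to depth k, creating one copy of each state var for steps 0..k.
Step count = 110 + 1 = 111 (steps 0 through 110)
Vars per step = 19
Total = 19 * 111 = 2109

2109


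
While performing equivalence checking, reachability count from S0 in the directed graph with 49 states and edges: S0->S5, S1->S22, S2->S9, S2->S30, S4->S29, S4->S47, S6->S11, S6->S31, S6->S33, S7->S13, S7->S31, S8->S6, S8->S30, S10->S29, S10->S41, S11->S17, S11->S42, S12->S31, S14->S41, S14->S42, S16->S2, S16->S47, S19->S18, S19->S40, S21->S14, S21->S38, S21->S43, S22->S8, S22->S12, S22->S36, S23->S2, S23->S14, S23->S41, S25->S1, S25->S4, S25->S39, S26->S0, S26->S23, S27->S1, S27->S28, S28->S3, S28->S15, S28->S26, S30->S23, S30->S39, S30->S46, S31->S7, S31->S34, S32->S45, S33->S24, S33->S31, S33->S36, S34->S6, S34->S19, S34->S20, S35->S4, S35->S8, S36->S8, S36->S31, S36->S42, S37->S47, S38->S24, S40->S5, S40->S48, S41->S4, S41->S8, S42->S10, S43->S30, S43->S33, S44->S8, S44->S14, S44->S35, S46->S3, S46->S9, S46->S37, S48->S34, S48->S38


BFS from S0:
  layer 0: {S0}
  layer 1: {S5}
Reachable set: {S0, S5}
Count = 2

2


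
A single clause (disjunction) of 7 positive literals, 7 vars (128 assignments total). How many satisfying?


Step 1: Total=2^7=128
Step 2: Unsat when all 7 false: 2^0=1
Step 3: Sat=128-1=127

127


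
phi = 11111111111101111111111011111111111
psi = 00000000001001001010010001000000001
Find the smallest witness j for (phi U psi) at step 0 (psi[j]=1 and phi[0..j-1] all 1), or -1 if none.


(phi U psi) at 0: need smallest j with psi[j]=1 and phi[i]=1 for all i in [0,j).
Scan from step 0:
  step 0: phi=1, psi=0 -> continue
  step 1: phi=1, psi=0 -> continue
  step 2: phi=1, psi=0 -> continue
  step 3: phi=1, psi=0 -> continue
  step 10: psi=1 and phi held for [0,10) -> witness found
Witness step = 10

10


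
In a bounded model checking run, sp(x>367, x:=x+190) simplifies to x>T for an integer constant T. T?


Formula: sp(P, x:=E) = exists old_x. (x = E[old_x/x]) AND P[old_x/x] (old_x is the value of x before the assignment; eliminate old_x by solving x = E[old_x/x] for old_x)
Step 1: Precondition P: x>367, i.e. old_x > 367
Step 2: Assignment gives x = old_x + 190, so old_x = x - 190
Step 3: Substitute into P: x - 190 > 367
Step 4: Simplify: x > 367+190 = 557

557


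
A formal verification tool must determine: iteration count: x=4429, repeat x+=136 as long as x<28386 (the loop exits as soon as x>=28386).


Step 1: x goes from 4429 toward 28386 by 136; the body runs while x<28386, so iterations = ceil((bound-start)/step)
Step 2: Distance=23957
Step 3: ceil(23957/136)=177

177


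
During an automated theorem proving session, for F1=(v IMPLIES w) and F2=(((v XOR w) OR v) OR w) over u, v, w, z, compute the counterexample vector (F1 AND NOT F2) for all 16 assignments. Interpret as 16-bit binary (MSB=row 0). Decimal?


F1 = (v IMPLIES w)
F2 = (((v XOR w) OR v) OR w)
Counterexample to F1=>F2 is where F1=1 and F2=0.
Evaluate each row (bits = u,v,w,z, MSB first):
  row 0 [0000]: F1=1 F2=0 -> F1&~F2 -> 1
  row 1 [0001]: F1=1 F2=0 -> F1&~F2 -> 1
  row 2 [0010]: F1=1 F2=1 -> F1&~F2 -> 0
  row 3 [0011]: F1=1 F2=1 -> F1&~F2 -> 0
  row 4 [0100]: F1=0 F2=1 -> F1&~F2 -> 0
  row 5 [0101]: F1=0 F2=1 -> F1&~F2 -> 0
  row 6 [0110]: F1=1 F2=1 -> F1&~F2 -> 0
  row 7 [0111]: F1=1 F2=1 -> F1&~F2 -> 0
  row 8 [1000]: F1=1 F2=0 -> F1&~F2 -> 1
  row 9 [1001]: F1=1 F2=0 -> F1&~F2 -> 1
  row 10 [1010]: F1=1 F2=1 -> F1&~F2 -> 0
  row 11 [1011]: F1=1 F2=1 -> F1&~F2 -> 0
  row 12 [1100]: F1=0 F2=1 -> F1&~F2 -> 0
  row 13 [1101]: F1=0 F2=1 -> F1&~F2 -> 0
  row 14 [1110]: F1=1 F2=1 -> F1&~F2 -> 0
  row 15 [1111]: F1=1 F2=1 -> F1&~F2 -> 0
Full result column, 4 rows per line (u,v fixed per line; w,z runs 00..11 left to right):
  rows 0-3 [u,v=00]: 1100  = hex C
  rows 4-7 [u,v=01]: 0000  = hex 0
  rows 8-11 [u,v=10]: 1100  = hex C
  rows 12-15 [u,v=11]: 0000  = hex 0
Counterexample vector (row 0 .. row 15) = 1100000011000000
Output column grouped in 4s = 1100 0000 1100 0000 = 0xC0C0
Convert to decimal digit by digit (value = value*16 + digit):
  C -> 12
  12*16 + 0 = 192
  192*16 + 12 (C) = 3084
  3084*16 + 0 = 49344
Decimal = 49344

49344


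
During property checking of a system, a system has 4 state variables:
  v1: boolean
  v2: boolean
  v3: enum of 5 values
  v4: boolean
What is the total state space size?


State space = product of domain sizes of all variables.
Domain sizes:
  v1 (boolean): 2
  v2 (boolean): 2
  v3 (enum of 5 values): 5
  v4 (boolean): 2
Product = 2 * 2 * 5 * 2 = 40

40


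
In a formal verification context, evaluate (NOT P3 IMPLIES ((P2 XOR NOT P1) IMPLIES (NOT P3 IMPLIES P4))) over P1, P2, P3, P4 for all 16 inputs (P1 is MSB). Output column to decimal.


Formula: (NOT P3 IMPLIES ((P2 XOR NOT P1) IMPLIES (NOT P3 IMPLIES P4))) over P1, P2, P3, P4 (16 rows)
Evaluate each row (bits = P1,P2,P3,P4, MSB first):
  row 0 [0000]: (NOT 0 IMPLIES ((0 XOR NOT 0) IMPLIES (NOT 0 IMPLIES 0))) -> 0
  row 1 [0001]: (NOT 0 IMPLIES ((0 XOR NOT 0) IMPLIES (NOT 0 IMPLIES 1))) -> 1
  row 2 [0010]: (NOT 1 IMPLIES ((0 XOR NOT 0) IMPLIES (NOT 1 IMPLIES 0))) -> 1
  row 3 [0011]: (NOT 1 IMPLIES ((0 XOR NOT 0) IMPLIES (NOT 1 IMPLIES 1))) -> 1
  row 4 [0100]: (NOT 0 IMPLIES ((1 XOR NOT 0) IMPLIES (NOT 0 IMPLIES 0))) -> 1
  row 5 [0101]: (NOT 0 IMPLIES ((1 XOR NOT 0) IMPLIES (NOT 0 IMPLIES 1))) -> 1
  row 6 [0110]: (NOT 1 IMPLIES ((1 XOR NOT 0) IMPLIES (NOT 1 IMPLIES 0))) -> 1
  row 7 [0111]: (NOT 1 IMPLIES ((1 XOR NOT 0) IMPLIES (NOT 1 IMPLIES 1))) -> 1
  row 8 [1000]: (NOT 0 IMPLIES ((0 XOR NOT 1) IMPLIES (NOT 0 IMPLIES 0))) -> 1
  row 9 [1001]: (NOT 0 IMPLIES ((0 XOR NOT 1) IMPLIES (NOT 0 IMPLIES 1))) -> 1
  row 10 [1010]: (NOT 1 IMPLIES ((0 XOR NOT 1) IMPLIES (NOT 1 IMPLIES 0))) -> 1
  row 11 [1011]: (NOT 1 IMPLIES ((0 XOR NOT 1) IMPLIES (NOT 1 IMPLIES 1))) -> 1
  row 12 [1100]: (NOT 0 IMPLIES ((1 XOR NOT 1) IMPLIES (NOT 0 IMPLIES 0))) -> 0
  row 13 [1101]: (NOT 0 IMPLIES ((1 XOR NOT 1) IMPLIES (NOT 0 IMPLIES 1))) -> 1
  row 14 [1110]: (NOT 1 IMPLIES ((1 XOR NOT 1) IMPLIES (NOT 1 IMPLIES 0))) -> 1
  row 15 [1111]: (NOT 1 IMPLIES ((1 XOR NOT 1) IMPLIES (NOT 1 IMPLIES 1))) -> 1
Full result column, 4 rows per line (P1,P2 fixed per line; P3,P4 runs 00..11 left to right):
  rows 0-3 [P1,P2=00]: 0111  = hex 7
  rows 4-7 [P1,P2=01]: 1111  = hex F
  rows 8-11 [P1,P2=10]: 1111  = hex F
  rows 12-15 [P1,P2=11]: 0111  = hex 7
Output column (row 0 .. row 15) = 0111111111110111
Output column grouped in 4s = 0111 1111 1111 0111 = 0x7FF7
Convert to decimal digit by digit (value = value*16 + digit):
  7 -> 7
  7*16 + 15 (F) = 127
  127*16 + 15 (F) = 2047
  2047*16 + 7 = 32759
Decimal = 32759

32759
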